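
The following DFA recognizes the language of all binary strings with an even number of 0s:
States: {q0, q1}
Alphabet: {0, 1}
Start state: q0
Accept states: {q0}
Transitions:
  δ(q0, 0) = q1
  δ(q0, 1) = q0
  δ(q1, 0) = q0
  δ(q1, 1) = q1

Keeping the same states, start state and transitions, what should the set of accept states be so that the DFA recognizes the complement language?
The DFA is complete (every state has a transition on every symbol), so the complement
is recognized by the same DFA with accepting and non-accepting states swapped.
Original accept states: {q0}
Complement accept states = All states - Original accept states
= {q0, q1} - {q0}
= {q1}
Complement language: strings with an ODD number of 0s

Final answer: {q1}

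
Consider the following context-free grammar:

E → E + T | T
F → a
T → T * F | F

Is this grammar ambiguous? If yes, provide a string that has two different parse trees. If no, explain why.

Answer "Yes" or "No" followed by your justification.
This is the standard stratified expression grammar: '+' is introduced only by the left-recursive rule E → E + T and '*' only by the left-recursive rule T → T * F, with F → a. For any string, the last '+' must be the one produced at the root E (everything after it is a T containing no '+'), and likewise within each T the last '*' is produced at its root. This fixes the parse tree uniquely (left-associative, '*' binding tighter than '+'), so every string has exactly one parse tree.

Final answer: No - the grammar is unambiguous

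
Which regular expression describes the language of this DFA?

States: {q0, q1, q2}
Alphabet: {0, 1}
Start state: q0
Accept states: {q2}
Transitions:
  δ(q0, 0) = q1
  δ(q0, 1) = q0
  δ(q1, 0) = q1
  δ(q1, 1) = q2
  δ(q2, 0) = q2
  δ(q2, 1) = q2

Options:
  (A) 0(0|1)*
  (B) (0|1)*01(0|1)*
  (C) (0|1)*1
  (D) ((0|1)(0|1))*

Testing sample strings against the DFA:
  '0000' -> rejected
  '00' -> rejected
  '101' -> accepted
  '10110' -> accepted
Checking each option for a counterexample:
  (A) 0(0|1)*: '0' is rejected by the DFA but matches the regex → eliminated
  (B) (0|1)*01(0|1)*: agrees with the DFA on all strings of length ≤ 4
  (C) (0|1)*1: '1' is rejected by the DFA but matches the regex → eliminated
  (D) ((0|1)(0|1))*: ε is rejected by the DFA but matches the regex → eliminated
Only (B) (0|1)*01(0|1)* is consistent with the DFA.

Final answer: (B) (0|1)*01(0|1)*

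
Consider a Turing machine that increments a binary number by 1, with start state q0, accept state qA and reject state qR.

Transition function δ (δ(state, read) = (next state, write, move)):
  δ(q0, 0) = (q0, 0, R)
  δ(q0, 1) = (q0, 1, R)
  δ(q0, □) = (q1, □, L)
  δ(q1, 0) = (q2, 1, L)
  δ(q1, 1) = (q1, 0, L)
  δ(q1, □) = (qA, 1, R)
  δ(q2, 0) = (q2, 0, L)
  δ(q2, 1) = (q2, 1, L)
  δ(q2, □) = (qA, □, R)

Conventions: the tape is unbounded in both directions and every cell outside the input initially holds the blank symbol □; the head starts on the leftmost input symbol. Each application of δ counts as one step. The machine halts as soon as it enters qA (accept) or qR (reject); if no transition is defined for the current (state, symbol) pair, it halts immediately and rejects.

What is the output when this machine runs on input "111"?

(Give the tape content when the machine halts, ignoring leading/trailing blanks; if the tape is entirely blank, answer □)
Step 0: [q0]111 (head at position 0)
Step 1: δ(q0, 1) = (q0, 1, R)  ⊢  1[q0]11 (head at position 1)
Step 2: δ(q0, 1) = (q0, 1, R)  ⊢  11[q0]1 (head at position 2)
Step 3: δ(q0, 1) = (q0, 1, R)  ⊢  111[q0]□ (head at position 3)
Step 4: δ(q0, □) = (q1, □, L)  ⊢  11[q1]1□ (head at position 2)
Step 5: δ(q1, 1) = (q1, 0, L)  ⊢  1[q1]10□ (head at position 1)
Step 6: δ(q1, 1) = (q1, 0, L)  ⊢  [q1]100□ (head at position 0)
Step 7: δ(q1, 1) = (q1, 0, L)  ⊢  [q1]□000□ (head at position -1)
Step 8: δ(q1, □) = (qA, 1, R)  ⊢  1[qA]000□ (head at position 0)
The machine is in qA, so it halts and accepts.
Tape content when halted (ignoring surrounding blanks): 1000

Final answer: Output: 1000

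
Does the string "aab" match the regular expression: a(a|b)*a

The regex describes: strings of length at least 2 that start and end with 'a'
No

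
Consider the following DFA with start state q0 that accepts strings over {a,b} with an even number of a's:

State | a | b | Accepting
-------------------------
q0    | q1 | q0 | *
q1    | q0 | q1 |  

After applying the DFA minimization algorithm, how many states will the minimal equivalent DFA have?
All 2 states are reachable from q0, so none can be removed as unreachable.
Table-filling: first mark every (accepting, non-accepting) pair as distinguishable (accepting: {q0}; non-accepting: {q1}).
Every pair of states is distinguishable, so the DFA is already minimal.
Equivalence classes: {q0}, {q1} → 2 states.

Final answer: 2 states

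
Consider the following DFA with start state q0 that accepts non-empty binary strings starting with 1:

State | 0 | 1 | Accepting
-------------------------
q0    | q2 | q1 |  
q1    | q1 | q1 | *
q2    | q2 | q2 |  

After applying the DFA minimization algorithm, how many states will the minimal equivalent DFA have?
All 3 states are reachable from q0, so none can be removed as unreachable.
Table-filling: first mark every (accepting, non-accepting) pair as distinguishable (accepting: {q1}; non-accepting: {q0, q2}).
Round 1: (q0, q2) on '1' go to q1 and q2, already distinguishable → mark.
Every pair of states is distinguishable, so the DFA is already minimal.
Equivalence classes: {q0}, {q1}, {q2} → 3 states.

Final answer: 3 states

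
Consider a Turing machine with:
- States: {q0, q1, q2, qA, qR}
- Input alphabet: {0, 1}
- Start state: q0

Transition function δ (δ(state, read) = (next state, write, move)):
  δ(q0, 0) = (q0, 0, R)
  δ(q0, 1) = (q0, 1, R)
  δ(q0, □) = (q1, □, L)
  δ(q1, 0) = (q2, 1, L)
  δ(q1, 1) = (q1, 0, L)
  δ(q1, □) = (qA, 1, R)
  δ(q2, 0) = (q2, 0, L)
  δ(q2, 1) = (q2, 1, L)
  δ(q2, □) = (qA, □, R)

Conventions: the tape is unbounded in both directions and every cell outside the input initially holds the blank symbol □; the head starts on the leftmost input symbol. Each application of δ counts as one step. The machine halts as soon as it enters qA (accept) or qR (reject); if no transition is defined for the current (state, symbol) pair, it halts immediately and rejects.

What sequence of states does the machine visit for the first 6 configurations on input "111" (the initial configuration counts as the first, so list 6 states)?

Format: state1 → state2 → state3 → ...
Step 0: [q0]111 (head at position 0)
Step 1: δ(q0, 1) = (q0, 1, R)  ⊢  1[q0]11 (head at position 1)
Step 2: δ(q0, 1) = (q0, 1, R)  ⊢  11[q0]1 (head at position 2)
Step 3: δ(q0, 1) = (q0, 1, R)  ⊢  111[q0]□ (head at position 3)
Step 4: δ(q0, □) = (q1, □, L)  ⊢  11[q1]1□ (head at position 2)
Step 5: δ(q1, 1) = (q1, 0, L)  ⊢  1[q1]10□ (head at position 1)
Reading off the states of these 6 configurations: q0 → q0 → q0 → q0 → q1 → q1

Final answer: q0 → q0 → q0 → q0 → q1 → q1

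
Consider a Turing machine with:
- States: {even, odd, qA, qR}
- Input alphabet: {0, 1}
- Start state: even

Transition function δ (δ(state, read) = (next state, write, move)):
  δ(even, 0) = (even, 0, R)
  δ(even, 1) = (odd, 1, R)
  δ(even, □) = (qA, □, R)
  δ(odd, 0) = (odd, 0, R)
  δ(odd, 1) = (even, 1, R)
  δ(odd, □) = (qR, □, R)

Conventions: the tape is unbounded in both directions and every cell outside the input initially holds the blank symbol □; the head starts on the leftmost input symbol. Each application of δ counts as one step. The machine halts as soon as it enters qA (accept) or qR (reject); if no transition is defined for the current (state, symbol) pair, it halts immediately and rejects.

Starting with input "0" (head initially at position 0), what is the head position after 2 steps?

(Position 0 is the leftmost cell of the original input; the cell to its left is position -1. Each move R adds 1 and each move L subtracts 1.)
Step 0: [even]0 (head at position 0)
Step 1: δ(even, 0) = (even, 0, R)  ⊢  0[even]□ (head at position 1)
Step 2: δ(even, □) = (qA, □, R)  ⊢  0□[qA]□ (head at position 2)
Head position after 2 steps: 2

Final answer: Position 2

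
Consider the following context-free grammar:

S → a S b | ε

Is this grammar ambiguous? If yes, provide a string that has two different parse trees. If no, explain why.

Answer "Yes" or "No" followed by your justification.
At every step exactly one production applies: if the remaining string to generate is non-empty it starts with a and ends with b, forcing S → a S b; if it is empty, S → ε is forced. Hence each string a^n b^n has exactly one derivation (S → a S b applied n times, then S → ε) and one parse tree.

Final answer: No - the grammar is unambiguous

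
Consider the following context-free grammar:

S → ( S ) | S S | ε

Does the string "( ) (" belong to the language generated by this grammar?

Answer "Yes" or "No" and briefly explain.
Each production adds parentheses only in matched pairs (S → ( S )) or none at all, so every derived string has equally many '(' and ')'. The string ( ) ( has two '(' and one ')', so it cannot be derived.

Final answer: No - no valid derivation exists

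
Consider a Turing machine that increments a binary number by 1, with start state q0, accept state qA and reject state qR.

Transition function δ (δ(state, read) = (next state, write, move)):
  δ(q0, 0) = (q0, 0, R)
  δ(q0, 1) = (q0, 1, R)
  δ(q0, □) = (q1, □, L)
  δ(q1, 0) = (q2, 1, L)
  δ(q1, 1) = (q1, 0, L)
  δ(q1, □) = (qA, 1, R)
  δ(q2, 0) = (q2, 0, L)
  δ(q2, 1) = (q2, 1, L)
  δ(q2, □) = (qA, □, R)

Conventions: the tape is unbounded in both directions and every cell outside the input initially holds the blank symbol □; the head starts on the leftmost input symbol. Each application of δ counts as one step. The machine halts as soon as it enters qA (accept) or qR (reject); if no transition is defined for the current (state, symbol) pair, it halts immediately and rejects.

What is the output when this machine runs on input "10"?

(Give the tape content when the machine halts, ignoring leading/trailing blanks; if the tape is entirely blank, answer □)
Step 0: [q0]10 (head at position 0)
Step 1: δ(q0, 1) = (q0, 1, R)  ⊢  1[q0]0 (head at position 1)
Step 2: δ(q0, 0) = (q0, 0, R)  ⊢  10[q0]□ (head at position 2)
Step 3: δ(q0, □) = (q1, □, L)  ⊢  1[q1]0□ (head at position 1)
Step 4: δ(q1, 0) = (q2, 1, L)  ⊢  [q2]11□ (head at position 0)
Step 5: δ(q2, 1) = (q2, 1, L)  ⊢  [q2]□11□ (head at position -1)
Step 6: δ(q2, □) = (qA, □, R)  ⊢  □[qA]11□ (head at position 0)
The machine is in qA, so it halts and accepts.
Tape content when halted (ignoring surrounding blanks): 11

Final answer: Output: 11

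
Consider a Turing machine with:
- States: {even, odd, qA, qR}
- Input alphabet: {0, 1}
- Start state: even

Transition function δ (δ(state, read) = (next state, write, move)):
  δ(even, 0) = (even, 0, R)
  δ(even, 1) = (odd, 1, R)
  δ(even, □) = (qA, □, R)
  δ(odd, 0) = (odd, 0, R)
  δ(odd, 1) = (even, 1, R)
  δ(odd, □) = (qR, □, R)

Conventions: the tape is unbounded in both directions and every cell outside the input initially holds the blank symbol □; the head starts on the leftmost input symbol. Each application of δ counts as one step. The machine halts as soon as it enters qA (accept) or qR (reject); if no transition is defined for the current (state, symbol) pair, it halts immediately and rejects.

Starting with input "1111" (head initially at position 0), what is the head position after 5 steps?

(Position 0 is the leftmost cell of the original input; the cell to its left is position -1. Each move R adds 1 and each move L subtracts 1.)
Step 0: [even]1111 (head at position 0)
Step 1: δ(even, 1) = (odd, 1, R)  ⊢  1[odd]111 (head at position 1)
Step 2: δ(odd, 1) = (even, 1, R)  ⊢  11[even]11 (head at position 2)
Step 3: δ(even, 1) = (odd, 1, R)  ⊢  111[odd]1 (head at position 3)
Step 4: δ(odd, 1) = (even, 1, R)  ⊢  1111[even]□ (head at position 4)
Step 5: δ(even, □) = (qA, □, R)  ⊢  1111□[qA]□ (head at position 5)
Head position after 5 steps: 5

Final answer: Position 5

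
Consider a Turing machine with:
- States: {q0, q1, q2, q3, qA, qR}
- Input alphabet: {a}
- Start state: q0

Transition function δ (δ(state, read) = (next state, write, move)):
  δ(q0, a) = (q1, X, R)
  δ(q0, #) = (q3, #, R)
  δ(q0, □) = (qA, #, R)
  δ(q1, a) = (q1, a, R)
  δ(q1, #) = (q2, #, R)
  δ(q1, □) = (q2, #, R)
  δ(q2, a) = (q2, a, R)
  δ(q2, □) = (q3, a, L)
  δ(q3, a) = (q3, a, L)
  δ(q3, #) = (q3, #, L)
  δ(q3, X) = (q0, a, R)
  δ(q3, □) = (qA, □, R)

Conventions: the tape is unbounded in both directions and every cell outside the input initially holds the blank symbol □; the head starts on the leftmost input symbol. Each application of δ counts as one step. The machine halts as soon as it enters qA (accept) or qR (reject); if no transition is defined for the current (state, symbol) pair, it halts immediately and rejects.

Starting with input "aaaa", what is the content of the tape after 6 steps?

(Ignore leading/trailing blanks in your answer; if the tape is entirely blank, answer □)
Step 0: [q0]aaaa (head at position 0)
Step 1: δ(q0, a) = (q1, X, R)  ⊢  X[q1]aaa (head at position 1)
Step 2: δ(q1, a) = (q1, a, R)  ⊢  Xa[q1]aa (head at position 2)
Step 3: δ(q1, a) = (q1, a, R)  ⊢  Xaa[q1]a (head at position 3)
Step 4: δ(q1, a) = (q1, a, R)  ⊢  Xaaa[q1]□ (head at position 4)
Step 5: δ(q1, □) = (q2, #, R)  ⊢  Xaaa#[q2]□ (head at position 5)
Step 6: δ(q2, □) = (q3, a, L)  ⊢  Xaaa[q3]#a (head at position 4)
Tape after 6 steps (ignoring surrounding blanks): Xaaa#a

Final answer: Tape: Xaaa#a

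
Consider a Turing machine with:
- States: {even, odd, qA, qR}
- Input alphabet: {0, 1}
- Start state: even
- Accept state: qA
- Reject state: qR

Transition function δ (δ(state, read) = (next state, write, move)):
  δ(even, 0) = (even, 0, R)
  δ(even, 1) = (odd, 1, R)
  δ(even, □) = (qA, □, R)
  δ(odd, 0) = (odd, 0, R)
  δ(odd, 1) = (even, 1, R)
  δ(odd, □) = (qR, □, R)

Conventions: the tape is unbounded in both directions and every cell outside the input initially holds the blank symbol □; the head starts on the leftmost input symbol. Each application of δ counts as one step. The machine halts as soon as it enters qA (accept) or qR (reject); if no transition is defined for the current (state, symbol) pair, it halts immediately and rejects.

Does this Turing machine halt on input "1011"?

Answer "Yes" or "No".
Step 0: [even]1011 (head at position 0)
Step 1: δ(even, 1) = (odd, 1, R)  ⊢  1[odd]011 (head at position 1)
Step 2: δ(odd, 0) = (odd, 0, R)  ⊢  10[odd]11 (head at position 2)
Step 3: δ(odd, 1) = (even, 1, R)  ⊢  101[even]1 (head at position 3)
Step 4: δ(even, 1) = (odd, 1, R)  ⊢  1011[odd]□ (head at position 4)
Step 5: δ(odd, □) = (qR, □, R)  ⊢  1011□[qR]□ (head at position 5)
The machine is in qR, so it halts and rejects.
It halts after 5 steps.

Final answer: Yes - halts after 5 steps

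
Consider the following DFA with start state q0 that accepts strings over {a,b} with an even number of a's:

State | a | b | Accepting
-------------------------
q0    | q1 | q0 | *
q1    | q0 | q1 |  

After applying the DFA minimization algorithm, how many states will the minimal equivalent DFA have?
All 2 states are reachable from q0, so none can be removed as unreachable.
Table-filling: first mark every (accepting, non-accepting) pair as distinguishable (accepting: {q0}; non-accepting: {q1}).
Every pair of states is distinguishable, so the DFA is already minimal.
Equivalence classes: {q0}, {q1} → 2 states.

Final answer: 2 states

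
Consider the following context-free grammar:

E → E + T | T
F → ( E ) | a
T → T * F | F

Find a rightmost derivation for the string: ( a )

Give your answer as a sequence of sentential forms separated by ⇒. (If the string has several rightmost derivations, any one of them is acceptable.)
Start with E.
Step 1: the rightmost non-terminal is E; apply E → T:  T
Step 2: the rightmost non-terminal is T; apply T → F:  F
Step 3: the rightmost non-terminal is F; apply F → ( E ):  ( E )
Step 4: the rightmost non-terminal is E; apply E → T:  ( T )
Step 5: the rightmost non-terminal is T; apply T → F:  ( F )
Step 6: the rightmost non-terminal is F; apply F → a:  ( a )

Final answer: E ⇒ T ⇒ F ⇒ ( E ) ⇒ ( T ) ⇒ ( F ) ⇒ ( a )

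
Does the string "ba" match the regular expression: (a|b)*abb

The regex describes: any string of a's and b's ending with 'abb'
No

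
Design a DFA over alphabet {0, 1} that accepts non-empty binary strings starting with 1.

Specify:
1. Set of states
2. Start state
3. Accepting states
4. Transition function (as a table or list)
One valid DFA (any DFA recognizing the same language is acceptable):
States: {q0, q1, q2}
Start: q0
Accepting: {q1}
Transitions (accepting states marked with *):
State | 0 | 1 | Accepting
-------------------------
q0    | q2 | q1 |  
q1    | q1 | q1 | *
q2    | q2 | q2 |  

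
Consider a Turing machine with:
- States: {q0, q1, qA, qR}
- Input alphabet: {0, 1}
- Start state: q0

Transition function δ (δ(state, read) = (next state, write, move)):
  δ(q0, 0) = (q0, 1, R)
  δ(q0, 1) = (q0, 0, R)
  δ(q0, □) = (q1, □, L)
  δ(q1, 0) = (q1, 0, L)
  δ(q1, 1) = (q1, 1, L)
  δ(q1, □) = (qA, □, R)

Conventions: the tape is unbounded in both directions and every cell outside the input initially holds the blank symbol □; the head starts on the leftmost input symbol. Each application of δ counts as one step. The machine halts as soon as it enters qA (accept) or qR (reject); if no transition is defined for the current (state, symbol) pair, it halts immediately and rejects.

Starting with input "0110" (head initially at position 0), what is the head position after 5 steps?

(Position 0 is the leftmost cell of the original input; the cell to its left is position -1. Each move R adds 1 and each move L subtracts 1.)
Step 0: [q0]0110 (head at position 0)
Step 1: δ(q0, 0) = (q0, 1, R)  ⊢  1[q0]110 (head at position 1)
Step 2: δ(q0, 1) = (q0, 0, R)  ⊢  10[q0]10 (head at position 2)
Step 3: δ(q0, 1) = (q0, 0, R)  ⊢  100[q0]0 (head at position 3)
Step 4: δ(q0, 0) = (q0, 1, R)  ⊢  1001[q0]□ (head at position 4)
Step 5: δ(q0, □) = (q1, □, L)  ⊢  100[q1]1□ (head at position 3)
Head position after 5 steps: 3

Final answer: Position 3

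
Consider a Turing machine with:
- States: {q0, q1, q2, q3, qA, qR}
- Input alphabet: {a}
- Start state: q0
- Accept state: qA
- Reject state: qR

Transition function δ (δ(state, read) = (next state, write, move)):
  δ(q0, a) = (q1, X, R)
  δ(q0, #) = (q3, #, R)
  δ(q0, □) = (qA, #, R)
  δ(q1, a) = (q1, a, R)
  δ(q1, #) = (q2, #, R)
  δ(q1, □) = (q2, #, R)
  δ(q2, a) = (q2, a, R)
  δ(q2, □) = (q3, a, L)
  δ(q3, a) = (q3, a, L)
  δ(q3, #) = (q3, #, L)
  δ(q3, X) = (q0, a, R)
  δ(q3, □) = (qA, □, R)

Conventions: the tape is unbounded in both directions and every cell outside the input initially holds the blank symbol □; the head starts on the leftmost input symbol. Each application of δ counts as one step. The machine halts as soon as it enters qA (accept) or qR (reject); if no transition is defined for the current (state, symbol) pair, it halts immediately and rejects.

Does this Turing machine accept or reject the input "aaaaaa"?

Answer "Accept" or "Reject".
Trace (configuration after each step, as tape_left[state]tape_right with head position):
Step 0: [q0]aaaaaa (head at position 0)
Step 1: X[q1]aaaaa (head 1)
Step 2: Xa[q1]aaaa (head 2)
Step 3: Xaa[q1]aaa (head 3)
Step 4: Xaaa[q1]aa (head 4)
Step 5: Xaaaa[q1]a (head 5)
Step 6: Xaaaaa[q1]□ (head 6)
Step 7: Xaaaaa#[q2]□ (head 7)
Step 8: Xaaaaa[q3]#a (head 6)
Step 9: Xaaaa[q3]a#a (head 5)
Step 10: Xaaa[q3]aa#a (head 4)
Step 11: Xaa[q3]aaa#a (head 3)
Step 12: Xa[q3]aaaa#a (head 2)
Step 13: X[q3]aaaaa#a (head 1)
Step 14: [q3]Xaaaaa#a (head 0)
Step 15: a[q0]aaaaa#a (head 1)
Step 16: aX[q1]aaaa#a (head 2)
Step 17: aXa[q1]aaa#a (head 3)
Step 18: aXaa[q1]aa#a (head 4)
Step 19: aXaaa[q1]a#a (head 5)
Step 20: aXaaaa[q1]#a (head 6)
Step 21: aXaaaa#[q2]a (head 7)
Step 22: aXaaaa#a[q2]□ (head 8)
Step 23: aXaaaa#[q3]aa (head 7)
Step 24: aXaaaa[q3]#aa (head 6)
Step 25: aXaaa[q3]a#aa (head 5)
Step 26: aXaa[q3]aa#aa (head 4)
Step 27: aXa[q3]aaa#aa (head 3)
Step 28: aX[q3]aaaa#aa (head 2)
Step 29: a[q3]Xaaaa#aa (head 1)
Step 30: aa[q0]aaaa#aa (head 2)
Step 31: aaX[q1]aaa#aa (head 3)
Step 32: aaXa[q1]aa#aa (head 4)
Step 33: aaXaa[q1]a#aa (head 5)
Step 34: aaXaaa[q1]#aa (head 6)
Step 35: aaXaaa#[q2]aa (head 7)
Step 36: aaXaaa#a[q2]a (head 8)
Step 37: aaXaaa#aa[q2]□ (head 9)
Step 38: aaXaaa#a[q3]aa (head 8)
Step 39: aaXaaa#[q3]aaa (head 7)
Step 40: aaXaaa[q3]#aaa (head 6)
Step 41: aaXaa[q3]a#aaa (head 5)
Step 42: aaXa[q3]aa#aaa (head 4)
Step 43: aaX[q3]aaa#aaa (head 3)
Step 44: aa[q3]Xaaa#aaa (head 2)
Step 45: aaa[q0]aaa#aaa (head 3)
Step 46: aaaX[q1]aa#aaa (head 4)
Step 47: aaaXa[q1]a#aaa (head 5)
Step 48: aaaXaa[q1]#aaa (head 6)
Step 49: aaaXaa#[q2]aaa (head 7)
Step 50: aaaXaa#a[q2]aa (head 8)
Step 51: aaaXaa#aa[q2]a (head 9)
Step 52: aaaXaa#aaa[q2]□ (head 10)
Step 53: aaaXaa#aa[q3]aa (head 9)
Step 54: aaaXaa#a[q3]aaa (head 8)
Step 55: aaaXaa#[q3]aaaa (head 7)
Step 56: aaaXaa[q3]#aaaa (head 6)
Step 57: aaaXa[q3]a#aaaa (head 5)
Step 58: aaaX[q3]aa#aaaa (head 4)
Step 59: aaa[q3]Xaa#aaaa (head 3)
Step 60: aaaa[q0]aa#aaaa (head 4)
Step 61: aaaaX[q1]a#aaaa (head 5)
Step 62: aaaaXa[q1]#aaaa (head 6)
Step 63: aaaaXa#[q2]aaaa (head 7)
Step 64: aaaaXa#a[q2]aaa (head 8)
Step 65: aaaaXa#aa[q2]aa (head 9)
Step 66: aaaaXa#aaa[q2]a (head 10)
Step 67: aaaaXa#aaaa[q2]□ (head 11)
Step 68: aaaaXa#aaa[q3]aa (head 10)
Step 69: aaaaXa#aa[q3]aaa (head 9)
Step 70: aaaaXa#a[q3]aaaa (head 8)
Step 71: aaaaXa#[q3]aaaaa (head 7)
Step 72: aaaaXa[q3]#aaaaa (head 6)
Step 73: aaaaX[q3]a#aaaaa (head 5)
Step 74: aaaa[q3]Xa#aaaaa (head 4)
Step 75: aaaaa[q0]a#aaaaa (head 5)
Step 76: aaaaaX[q1]#aaaaa (head 6)
Step 77: aaaaaX#[q2]aaaaa (head 7)
Step 78: aaaaaX#a[q2]aaaa (head 8)
Step 79: aaaaaX#aa[q2]aaa (head 9)
Step 80: aaaaaX#aaa[q2]aa (head 10)
Step 81: aaaaaX#aaaa[q2]a (head 11)
Step 82: aaaaaX#aaaaa[q2]□ (head 12)
Step 83: aaaaaX#aaaa[q3]aa (head 11)
Step 84: aaaaaX#aaa[q3]aaa (head 10)
Step 85: aaaaaX#aa[q3]aaaa (head 9)
Step 86: aaaaaX#a[q3]aaaaa (head 8)
Step 87: aaaaaX#[q3]aaaaaa (head 7)
Step 88: aaaaaX[q3]#aaaaaa (head 6)
Step 89: aaaaa[q3]X#aaaaaa (head 5)
Step 90: aaaaaa[q0]#aaaaaa (head 6)
Step 91: aaaaaa#[q3]aaaaaa (head 7)
Step 92: aaaaaa[q3]#aaaaaa (head 6)
Step 93: aaaaa[q3]a#aaaaaa (head 5)
Step 94: aaaa[q3]aa#aaaaaa (head 4)
Step 95: aaa[q3]aaa#aaaaaa (head 3)
Step 96: aa[q3]aaaa#aaaaaa (head 2)
Step 97: a[q3]aaaaa#aaaaaa (head 1)
Step 98: [q3]aaaaaa#aaaaaa (head 0)
Step 99: [q3]□aaaaaa#aaaaaa (head -1)
Step 100: □[qA]aaaaaa#aaaaaa (head 0)
The machine is in qA, so it halts and accepts.

Final answer: Accept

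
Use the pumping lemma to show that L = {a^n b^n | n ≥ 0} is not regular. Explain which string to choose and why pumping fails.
Language: L = {a^n b^n | n ≥ 0} (equal numbers of a's followed by b's)
Step 1: Assume for contradiction that L is regular, with pumping length p.
Step 2: Choose s = a^p b^p. Then s ∈ L (it has p a's followed by p b's) and |s| ≥ p.
Step 3: Consider any decomposition s = xyz with |xy| ≤ p and |y| > 0. Since |xy| ≤ p and the first p symbols of s are all a's, y = a^k for some k with 1 ≤ k ≤ p.
Step 4: Pumping up (i = 2): xy²z = a^(p+k) b^p, which has more a's than b's, so xy²z ∉ L.
This contradicts the pumping lemma, so L is not regular.

Final answer: Choose s = a^p b^p. Since |xy| ≤ p, y = a^k with k ≥ 1. Then xy²z = a^(p+k) b^p ∉ L.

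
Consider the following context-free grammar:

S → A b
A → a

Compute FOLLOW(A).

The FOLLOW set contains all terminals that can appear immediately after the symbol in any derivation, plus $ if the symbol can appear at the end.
A occurs only in S → A b, where it is immediately followed by the terminal b. So FOLLOW(A) = {b}.

Final answer: {b}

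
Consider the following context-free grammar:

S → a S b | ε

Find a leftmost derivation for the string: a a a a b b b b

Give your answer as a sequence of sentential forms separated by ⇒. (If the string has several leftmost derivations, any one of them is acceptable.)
Start with S.
Step 1: the leftmost non-terminal is S; apply S → a S b:  a S b
Step 2: the leftmost non-terminal is S; apply S → a S b:  a a S b b
Step 3: the leftmost non-terminal is S; apply S → a S b:  a a a S b b b
Step 4: the leftmost non-terminal is S; apply S → a S b:  a a a a S b b b b
Step 5: the leftmost non-terminal is S; apply S → ε:  a a a a b b b b

Final answer: S ⇒ a S b ⇒ a a S b b ⇒ a a a S b b b ⇒ a a a a S b b b b ⇒ a a a a b b b b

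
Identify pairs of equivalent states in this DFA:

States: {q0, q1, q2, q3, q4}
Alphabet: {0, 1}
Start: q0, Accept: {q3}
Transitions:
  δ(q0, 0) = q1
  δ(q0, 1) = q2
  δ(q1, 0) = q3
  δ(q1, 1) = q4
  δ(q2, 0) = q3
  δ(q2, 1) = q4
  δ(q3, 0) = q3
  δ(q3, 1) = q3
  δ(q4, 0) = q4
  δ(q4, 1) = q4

Using the table-filling algorithm:
Round 0 – mark pairs where exactly one state is accepting: (q0,q3), (q1,q3), (q2,q3), (q3,q4)
Round 1 – newly marked: (q0,q1) [on 0: q1 vs q3, already marked]; (q0,q2) [on 0: q1 vs q3, already marked]; (q1,q4) [on 0: q3 vs q4, already marked]; (q2,q4) [on 0: q3 vs q4, already marked]
Round 2 – newly marked: (q0,q4) [on 0: q1 vs q4, already marked]
No further pairs can be marked.
(q1, q2) unmarked: δ(q1,0)=q3, δ(q2,0)=q3; δ(q1,1)=q4, δ(q2,1)=q4 → equivalent
Equivalent pairs: (q1, q2)

Final answer: Equivalent pairs: (q1, q2)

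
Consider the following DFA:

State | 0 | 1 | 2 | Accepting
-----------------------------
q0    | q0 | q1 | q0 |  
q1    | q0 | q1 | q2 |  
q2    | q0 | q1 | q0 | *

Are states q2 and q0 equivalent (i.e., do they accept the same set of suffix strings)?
Try the suffix ε (the empty string).
From q2: q2 — accepting.
From q0: q0 — not accepting.
The two states disagree on this suffix, so they are not equivalent.

Final answer: No. Distinguishing string: ε (the empty string) - accepted from q2 but not from q0.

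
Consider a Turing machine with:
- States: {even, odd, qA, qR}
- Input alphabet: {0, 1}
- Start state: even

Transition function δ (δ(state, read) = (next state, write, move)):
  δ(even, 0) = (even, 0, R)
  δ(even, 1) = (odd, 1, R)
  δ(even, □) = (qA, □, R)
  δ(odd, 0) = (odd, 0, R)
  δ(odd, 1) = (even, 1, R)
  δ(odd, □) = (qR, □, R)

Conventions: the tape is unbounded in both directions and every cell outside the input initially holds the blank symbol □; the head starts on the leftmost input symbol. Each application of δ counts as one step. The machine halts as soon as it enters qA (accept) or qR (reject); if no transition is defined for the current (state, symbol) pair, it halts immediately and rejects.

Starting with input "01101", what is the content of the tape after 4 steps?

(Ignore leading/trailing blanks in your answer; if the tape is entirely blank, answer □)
Step 0: [even]01101 (head at position 0)
Step 1: δ(even, 0) = (even, 0, R)  ⊢  0[even]1101 (head at position 1)
Step 2: δ(even, 1) = (odd, 1, R)  ⊢  01[odd]101 (head at position 2)
Step 3: δ(odd, 1) = (even, 1, R)  ⊢  011[even]01 (head at position 3)
Step 4: δ(even, 0) = (even, 0, R)  ⊢  0110[even]1 (head at position 4)
Tape after 4 steps (ignoring surrounding blanks): 01101

Final answer: Tape: 01101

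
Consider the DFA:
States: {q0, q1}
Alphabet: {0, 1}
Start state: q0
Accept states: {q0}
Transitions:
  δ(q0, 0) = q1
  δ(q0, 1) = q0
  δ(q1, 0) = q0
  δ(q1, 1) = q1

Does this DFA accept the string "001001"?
Processing string "001001":
  q0 --0--> q1
  q1 --0--> q0
  q0 --1--> q0
  q0 --0--> q1
  q1 --0--> q0
  q0 --1--> q0
Final state: q0
Accept states: {q0}
q0 is an accept state, so the string is accepted.

Final answer: Yes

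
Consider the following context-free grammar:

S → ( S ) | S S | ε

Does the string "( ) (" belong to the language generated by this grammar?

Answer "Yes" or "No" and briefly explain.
Each production adds parentheses only in matched pairs (S → ( S )) or none at all, so every derived string has equally many '(' and ')'. The string ( ) ( has two '(' and one ')', so it cannot be derived.

Final answer: No - no valid derivation exists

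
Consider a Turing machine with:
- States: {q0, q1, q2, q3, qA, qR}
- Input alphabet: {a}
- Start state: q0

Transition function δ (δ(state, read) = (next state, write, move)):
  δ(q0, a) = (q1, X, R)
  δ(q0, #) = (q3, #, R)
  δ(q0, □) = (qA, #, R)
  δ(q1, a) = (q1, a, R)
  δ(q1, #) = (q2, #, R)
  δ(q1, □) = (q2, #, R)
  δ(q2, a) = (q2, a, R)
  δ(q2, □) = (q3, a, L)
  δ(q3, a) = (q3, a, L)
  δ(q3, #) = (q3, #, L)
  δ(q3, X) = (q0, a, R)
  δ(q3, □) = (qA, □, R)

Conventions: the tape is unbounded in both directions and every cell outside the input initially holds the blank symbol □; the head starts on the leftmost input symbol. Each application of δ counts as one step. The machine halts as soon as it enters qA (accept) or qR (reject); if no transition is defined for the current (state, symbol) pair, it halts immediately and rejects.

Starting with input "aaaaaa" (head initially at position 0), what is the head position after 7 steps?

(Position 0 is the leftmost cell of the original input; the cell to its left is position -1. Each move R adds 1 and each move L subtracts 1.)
Step 0: [q0]aaaaaa (head at position 0)
Step 1: δ(q0, a) = (q1, X, R)  ⊢  X[q1]aaaaa (head at position 1)
Step 2: δ(q1, a) = (q1, a, R)  ⊢  Xa[q1]aaaa (head at position 2)
Step 3: δ(q1, a) = (q1, a, R)  ⊢  Xaa[q1]aaa (head at position 3)
Step 4: δ(q1, a) = (q1, a, R)  ⊢  Xaaa[q1]aa (head at position 4)
Step 5: δ(q1, a) = (q1, a, R)  ⊢  Xaaaa[q1]a (head at position 5)
Step 6: δ(q1, a) = (q1, a, R)  ⊢  Xaaaaa[q1]□ (head at position 6)
Step 7: δ(q1, □) = (q2, #, R)  ⊢  Xaaaaa#[q2]□ (head at position 7)
Head position after 7 steps: 7

Final answer: Position 7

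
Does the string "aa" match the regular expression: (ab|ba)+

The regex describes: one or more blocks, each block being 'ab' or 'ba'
No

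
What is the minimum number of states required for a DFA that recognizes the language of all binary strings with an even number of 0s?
Language: binary strings with an even number of 0s
Lower bound (Myhill–Nerode): the prefixes ε, 0 are pairwise distinguishable:
  ε vs 0: suffix ε distinguishes them (ε has zero 0s (accepted), 0 has one 0 (rejected))
So any DFA needs at least 2 states.
Upper bound: a DFA with 2 states exists (one state per class above).
Minimum states: 2

Final answer: 2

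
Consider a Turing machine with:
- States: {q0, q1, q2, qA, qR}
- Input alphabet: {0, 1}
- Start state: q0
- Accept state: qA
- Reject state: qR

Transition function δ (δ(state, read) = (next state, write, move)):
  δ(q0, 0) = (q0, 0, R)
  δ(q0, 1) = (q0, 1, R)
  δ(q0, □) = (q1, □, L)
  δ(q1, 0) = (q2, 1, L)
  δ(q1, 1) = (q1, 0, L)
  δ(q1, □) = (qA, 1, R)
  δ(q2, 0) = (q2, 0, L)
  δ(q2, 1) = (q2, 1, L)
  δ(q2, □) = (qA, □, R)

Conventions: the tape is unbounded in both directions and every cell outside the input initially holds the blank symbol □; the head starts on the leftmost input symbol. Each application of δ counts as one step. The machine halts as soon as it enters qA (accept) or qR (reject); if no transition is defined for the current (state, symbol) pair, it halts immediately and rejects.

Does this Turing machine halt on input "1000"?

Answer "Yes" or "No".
Step 0: [q0]1000 (head at position 0)
Step 1: δ(q0, 1) = (q0, 1, R)  ⊢  1[q0]000 (head at position 1)
Step 2: δ(q0, 0) = (q0, 0, R)  ⊢  10[q0]00 (head at position 2)
Step 3: δ(q0, 0) = (q0, 0, R)  ⊢  100[q0]0 (head at position 3)
Step 4: δ(q0, 0) = (q0, 0, R)  ⊢  1000[q0]□ (head at position 4)
Step 5: δ(q0, □) = (q1, □, L)  ⊢  100[q1]0□ (head at position 3)
Step 6: δ(q1, 0) = (q2, 1, L)  ⊢  10[q2]01□ (head at position 2)
Step 7: δ(q2, 0) = (q2, 0, L)  ⊢  1[q2]001□ (head at position 1)
Step 8: δ(q2, 0) = (q2, 0, L)  ⊢  [q2]1001□ (head at position 0)
Step 9: δ(q2, 1) = (q2, 1, L)  ⊢  [q2]□1001□ (head at position -1)
Step 10: δ(q2, □) = (qA, □, R)  ⊢  □[qA]1001□ (head at position 0)
The machine is in qA, so it halts and accepts.
It halts after 10 steps.

Final answer: Yes - halts after 10 steps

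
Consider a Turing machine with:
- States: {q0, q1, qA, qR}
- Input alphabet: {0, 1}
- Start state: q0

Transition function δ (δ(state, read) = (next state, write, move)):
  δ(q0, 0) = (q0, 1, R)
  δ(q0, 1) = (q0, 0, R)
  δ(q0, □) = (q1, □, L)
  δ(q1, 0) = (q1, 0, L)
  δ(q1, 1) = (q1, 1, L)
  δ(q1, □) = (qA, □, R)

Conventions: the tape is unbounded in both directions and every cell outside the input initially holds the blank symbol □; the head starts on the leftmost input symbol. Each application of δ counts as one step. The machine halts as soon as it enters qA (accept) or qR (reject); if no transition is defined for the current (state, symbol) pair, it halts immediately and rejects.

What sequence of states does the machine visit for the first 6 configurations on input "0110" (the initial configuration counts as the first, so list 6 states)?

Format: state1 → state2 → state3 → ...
Step 0: [q0]0110 (head at position 0)
Step 1: δ(q0, 0) = (q0, 1, R)  ⊢  1[q0]110 (head at position 1)
Step 2: δ(q0, 1) = (q0, 0, R)  ⊢  10[q0]10 (head at position 2)
Step 3: δ(q0, 1) = (q0, 0, R)  ⊢  100[q0]0 (head at position 3)
Step 4: δ(q0, 0) = (q0, 1, R)  ⊢  1001[q0]□ (head at position 4)
Step 5: δ(q0, □) = (q1, □, L)  ⊢  100[q1]1□ (head at position 3)
Reading off the states of these 6 configurations: q0 → q0 → q0 → q0 → q0 → q1

Final answer: q0 → q0 → q0 → q0 → q0 → q1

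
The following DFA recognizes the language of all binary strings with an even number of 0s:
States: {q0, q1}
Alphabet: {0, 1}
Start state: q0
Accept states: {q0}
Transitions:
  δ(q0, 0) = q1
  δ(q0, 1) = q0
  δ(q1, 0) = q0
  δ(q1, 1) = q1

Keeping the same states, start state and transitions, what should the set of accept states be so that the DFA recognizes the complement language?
The DFA is complete (every state has a transition on every symbol), so the complement
is recognized by the same DFA with accepting and non-accepting states swapped.
Original accept states: {q0}
Complement accept states = All states - Original accept states
= {q0, q1} - {q0}
= {q1}
Complement language: strings with an ODD number of 0s

Final answer: {q1}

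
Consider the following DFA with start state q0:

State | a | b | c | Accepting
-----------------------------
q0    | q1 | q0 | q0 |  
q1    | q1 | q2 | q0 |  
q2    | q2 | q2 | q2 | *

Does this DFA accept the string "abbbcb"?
Start in q0.
Read 'a': q0 → q1
Read 'b': q1 → q2
Read 'b': q2 → q2
Read 'b': q2 → q2
Read 'c': q2 → q2
Read 'b': q2 → q2
Final state q2 is accepting, so the string is accepted.

Final answer: Yes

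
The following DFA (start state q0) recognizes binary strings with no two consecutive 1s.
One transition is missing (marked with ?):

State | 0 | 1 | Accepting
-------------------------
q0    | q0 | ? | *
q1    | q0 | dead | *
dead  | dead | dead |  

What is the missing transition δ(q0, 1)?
q1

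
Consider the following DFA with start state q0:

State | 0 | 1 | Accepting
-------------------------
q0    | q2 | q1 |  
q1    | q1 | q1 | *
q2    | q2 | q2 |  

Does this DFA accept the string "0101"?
Start in q0.
Read '0': q0 → q2
Read '1': q2 → q2
Read '0': q2 → q2
Read '1': q2 → q2
Final state q2 is not accepting, so the string is rejected.

Final answer: No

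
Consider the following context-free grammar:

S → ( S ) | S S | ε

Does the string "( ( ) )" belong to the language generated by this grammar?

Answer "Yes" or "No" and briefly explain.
A derivation exists: S ⇒ ( S ) ⇒ ( ( S ) ) ⇒ ( ( ) ) (using S → ( S ) twice, then S → ε).

Final answer: Yes - a valid derivation exists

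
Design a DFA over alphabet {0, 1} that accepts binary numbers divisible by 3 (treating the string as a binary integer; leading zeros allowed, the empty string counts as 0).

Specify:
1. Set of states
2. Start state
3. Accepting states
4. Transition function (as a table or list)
One valid DFA (any DFA recognizing the same language is acceptable):
States: {q0, q1, q2}
Start: q0
Accepting: {q0}
Transitions (accepting states marked with *):
State | 0 | 1 | Accepting
-------------------------
q0    | q0 | q1 | *
q1    | q2 | q0 |  
q2    | q1 | q2 |  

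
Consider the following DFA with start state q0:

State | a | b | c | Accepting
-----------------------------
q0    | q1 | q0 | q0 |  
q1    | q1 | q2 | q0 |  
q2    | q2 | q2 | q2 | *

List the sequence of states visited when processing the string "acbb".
q0 → q1 → q0 → q0 → q0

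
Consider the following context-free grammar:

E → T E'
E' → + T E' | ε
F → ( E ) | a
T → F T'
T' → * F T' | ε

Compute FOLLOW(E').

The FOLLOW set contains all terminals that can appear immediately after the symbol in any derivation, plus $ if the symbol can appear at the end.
Useful FIRST sets: FIRST(E') = {+, ε}, FIRST(T') = {*, ε} (both E' and T' are nullable).
FOLLOW(E): E is the start symbol → $; E appears in F → ( E ) followed by ')' → FOLLOW(E) = {), $}.
FOLLOW(E'): E' appears at the right end of E → T E' and of E' → + T E', so FOLLOW(E') ⊇ FOLLOW(E) (the second occurrence adds nothing new). FOLLOW(E') = {), $}.

Final answer: {$, )}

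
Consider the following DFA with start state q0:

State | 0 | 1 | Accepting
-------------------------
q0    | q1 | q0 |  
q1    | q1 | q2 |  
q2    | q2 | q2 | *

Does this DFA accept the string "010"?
Start in q0.
Read '0': q0 → q1
Read '1': q1 → q2
Read '0': q2 → q2
Final state q2 is accepting, so the string is accepted.

Final answer: Yes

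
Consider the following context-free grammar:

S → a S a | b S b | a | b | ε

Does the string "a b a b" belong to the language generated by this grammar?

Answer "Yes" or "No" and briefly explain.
Every production places the same symbol at both ends (or yields a single symbol / ε), so every derived string is a palindrome. a b a b reversed is b a b a ≠ a b a b, so it is not a palindrome and cannot be derived (already the first step fails: the string starts with a but ends with b, so neither S → a S a nor S → b S b fits).

Final answer: No - no valid derivation exists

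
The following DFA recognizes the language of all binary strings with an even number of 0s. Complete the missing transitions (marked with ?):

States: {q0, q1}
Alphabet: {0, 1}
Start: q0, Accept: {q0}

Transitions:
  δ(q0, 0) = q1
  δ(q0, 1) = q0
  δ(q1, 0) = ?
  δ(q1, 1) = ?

What each state remembers (consistent with the given transitions and accept states):
  q0: an even number of 0s has been read so far
  q1: an odd number of 0s has been read so far
Filling in the missing entries:
  δ(q1, 0): in q1 (an odd number of 0s has been read so far), after reading 0 we have: an even number of 0s has been read so far → q0
  δ(q1, 1): in q1 (an odd number of 0s has been read so far), after reading 1 we have: an odd number of 0s has been read so far → q1

Final answer: δ(q1, 0) = q0; δ(q1, 1) = q1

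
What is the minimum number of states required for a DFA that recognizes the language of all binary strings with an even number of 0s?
Language: binary strings with an even number of 0s
Lower bound (Myhill–Nerode): the prefixes ε, 0 are pairwise distinguishable:
  ε vs 0: suffix ε distinguishes them (ε has zero 0s (accepted), 0 has one 0 (rejected))
So any DFA needs at least 2 states.
Upper bound: a DFA with 2 states exists (one state per class above).
Minimum states: 2

Final answer: 2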